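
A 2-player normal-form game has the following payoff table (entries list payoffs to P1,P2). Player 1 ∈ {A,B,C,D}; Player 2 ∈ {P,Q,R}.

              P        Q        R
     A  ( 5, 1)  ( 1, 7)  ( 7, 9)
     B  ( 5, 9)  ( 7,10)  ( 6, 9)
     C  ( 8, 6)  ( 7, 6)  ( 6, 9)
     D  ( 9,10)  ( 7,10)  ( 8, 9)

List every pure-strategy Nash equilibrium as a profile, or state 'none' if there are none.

NE set: (B,Q), (D,P), (D,Q)

(A,P): not NE [P1→D gives 9>5; P2→R gives 9>1]
(A,Q): not NE [P1→D gives 7>1; P2→R gives 9>7]
(A,R): not NE [P1→D gives 8>7]
(B,P): not NE [P1→D gives 9>5; P2→Q gives 10>9]
(B,Q): NE
(B,R): not NE [P1→D gives 8>6; P2→Q gives 10>9]
(C,P): not NE [P1→D gives 9>8; P2→R gives 9>6]
(C,Q): not NE [P2→R gives 9>6]
(C,R): not NE [P1→D gives 8>6]
(D,P): NE
(D,Q): NE
(D,R): not NE [P2→Q gives 10>9]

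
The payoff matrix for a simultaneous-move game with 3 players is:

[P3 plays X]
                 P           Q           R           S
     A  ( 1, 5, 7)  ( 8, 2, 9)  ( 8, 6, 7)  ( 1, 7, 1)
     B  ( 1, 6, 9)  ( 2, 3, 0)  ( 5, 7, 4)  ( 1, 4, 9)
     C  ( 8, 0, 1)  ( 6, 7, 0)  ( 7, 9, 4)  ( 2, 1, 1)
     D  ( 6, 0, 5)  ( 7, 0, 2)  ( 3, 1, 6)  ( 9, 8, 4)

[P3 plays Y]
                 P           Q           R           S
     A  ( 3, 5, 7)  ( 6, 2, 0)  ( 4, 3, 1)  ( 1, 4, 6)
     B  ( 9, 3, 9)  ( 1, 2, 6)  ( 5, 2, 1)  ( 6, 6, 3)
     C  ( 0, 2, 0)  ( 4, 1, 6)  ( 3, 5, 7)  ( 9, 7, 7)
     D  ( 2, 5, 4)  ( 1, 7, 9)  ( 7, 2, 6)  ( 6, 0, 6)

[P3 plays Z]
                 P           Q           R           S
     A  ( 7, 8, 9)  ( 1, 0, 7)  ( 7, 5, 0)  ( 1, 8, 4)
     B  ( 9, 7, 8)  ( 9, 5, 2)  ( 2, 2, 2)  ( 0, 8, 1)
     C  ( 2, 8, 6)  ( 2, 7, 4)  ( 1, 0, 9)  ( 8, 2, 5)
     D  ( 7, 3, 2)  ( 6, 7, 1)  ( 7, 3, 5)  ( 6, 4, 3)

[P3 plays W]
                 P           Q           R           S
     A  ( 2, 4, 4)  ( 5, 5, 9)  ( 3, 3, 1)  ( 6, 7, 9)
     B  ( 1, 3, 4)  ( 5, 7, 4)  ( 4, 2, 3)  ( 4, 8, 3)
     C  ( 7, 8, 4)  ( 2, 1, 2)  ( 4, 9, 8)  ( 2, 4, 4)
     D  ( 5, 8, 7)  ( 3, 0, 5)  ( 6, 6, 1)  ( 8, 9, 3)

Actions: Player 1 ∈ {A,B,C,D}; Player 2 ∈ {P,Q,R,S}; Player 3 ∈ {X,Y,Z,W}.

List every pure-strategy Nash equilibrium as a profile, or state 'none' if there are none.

(A,P,X): not NE [P1→C gives 8>1; P2→S gives 7>5; P3→Z gives 9>7]
(A,P,Y): not NE [P1→B gives 9>3; P3→Z gives 9>7]
(A,P,Z): not NE [P1→B gives 9>7]
(A,P,W): not NE [P1→C gives 7>2; P2→S gives 7>4; P3→Z gives 9>4]
(A,Q,X): not NE [P2→S gives 7>2]
(A,Q,Y): not NE [P2→P gives 5>2; P3→W gives 9>0]
(A,Q,Z): not NE [P1→B gives 9>1; P2→S gives 8>0; P3→W gives 9>7]
(A,Q,W): not NE [P2→S gives 7>5]
(A,R,X): not NE [P2→S gives 7>6]
(A,R,Y): not NE [P1→D gives 7>4; P2→P gives 5>3; P3→X gives 7>1]
(A,R,Z): not NE [P2→S gives 8>5; P3→X gives 7>0]
(A,R,W): not NE [P1→D gives 6>3; P2→S gives 7>3; P3→X gives 7>1]
(A,S,X): not NE [P1→D gives 9>1; P3→W gives 9>1]
(A,S,Y): not NE [P1→C gives 9>1; P2→P gives 5>4; P3→W gives 9>6]
(A,S,Z): not NE [P1→C gives 8>1; P3→W gives 9>4]
(A,S,W): not NE [P1→D gives 8>6]
(B,P,X): not NE [P1→C gives 8>1; P2→R gives 7>6]
(B,P,Y): not NE [P2→S gives 6>3]
(B,P,Z): not NE [P2→S gives 8>7; P3→Y gives 9>8]
(B,P,W): not NE [P1→C gives 7>1; P2→S gives 8>3; P3→Y gives 9>4]
(B,Q,X): not NE [P1→A gives 8>2; P2→R gives 7>3; P3→Y gives 6>0]
(B,Q,Y): not NE [P1→A gives 6>1; P2→S gives 6>2]
(B,Q,Z): not NE [P2→S gives 8>5; P3→Y gives 6>2]
(B,Q,W): not NE [P2→S gives 8>7; P3→Y gives 6>4]
(B,R,X): not NE [P1→A gives 8>5]
(B,R,Y): not NE [P1→D gives 7>5; P2→S gives 6>2; P3→X gives 4>1]
(B,R,Z): not NE [P1→D gives 7>2; P2→S gives 8>2; P3→X gives 4>2]
(B,R,W): not NE [P1→D gives 6>4; P2→S gives 8>2; P3→X gives 4>3]
(B,S,X): not NE [P1→D gives 9>1; P2→R gives 7>4]
(B,S,Y): not NE [P1→C gives 9>6; P3→X gives 9>3]
(B,S,Z): not NE [P1→C gives 8>0; P3→X gives 9>1]
(B,S,W): not NE [P1→D gives 8>4; P3→X gives 9>3]
(C,P,X): not NE [P2→R gives 9>0; P3→Z gives 6>1]
(C,P,Y): not NE [P1→B gives 9>0; P2→S gives 7>2; P3→Z gives 6>0]
(C,P,Z): not NE [P1→B gives 9>2]
(C,P,W): not NE [P2→R gives 9>8; P3→Z gives 6>4]
(C,Q,X): not NE [P1→A gives 8>6; P2→R gives 9>7; P3→Y gives 6>0]
(C,Q,Y): not NE [P1→A gives 6>4; P2→S gives 7>1]
(C,Q,Z): not NE [P1→B gives 9>2; P2→P gives 8>7; P3→Y gives 6>4]
(C,Q,W): not NE [P1→B gives 5>2; P2→R gives 9>1; P3→Y gives 6>2]
(C,R,X): not NE [P1→A gives 8>7; P3→Z gives 9>4]
(C,R,Y): not NE [P1→D gives 7>3; P2→S gives 7>5; P3→Z gives 9>7]
(C,R,Z): not NE [P1→D gives 7>1; P2→P gives 8>0]
(C,R,W): not NE [P1→D gives 6>4; P3→Z gives 9>8]
(C,S,X): not NE [P1→D gives 9>2; P2→R gives 9>1; P3→Y gives 7>1]
(C,S,Y): NE
(C,S,Z): not NE [P2→P gives 8>2; P3→Y gives 7>5]
(C,S,W): not NE [P1→D gives 8>2; P2→R gives 9>4; P3→Y gives 7>4]
(D,P,X): not NE [P1→C gives 8>6; P2→S gives 8>0; P3→W gives 7>5]
(D,P,Y): not NE [P1→B gives 9>2; P2→Q gives 7>5; P3→W gives 7>4]
(D,P,Z): not NE [P1→B gives 9>7; P2→Q gives 7>3; P3→W gives 7>2]
(D,P,W): not NE [P1→C gives 7>5; P2→S gives 9>8]
(D,Q,X): not NE [P1→A gives 8>7; P2→S gives 8>0; P3→Y gives 9>2]
(D,Q,Y): not NE [P1→A gives 6>1]
(D,Q,Z): not NE [P1→B gives 9>6; P3→Y gives 9>1]
(D,Q,W): not NE [P1→B gives 5>3; P2→S gives 9>0; P3→Y gives 9>5]
(D,R,X): not NE [P1→A gives 8>3; P2→S gives 8>1]
(D,R,Y): not NE [P2→Q gives 7>2]
(D,R,Z): not NE [P2→Q gives 7>3; P3→Y gives 6>5]
(D,R,W): not NE [P2→S gives 9>6; P3→Y gives 6>1]
(D,S,X): not NE [P3→Y gives 6>4]
(D,S,Y): not NE [P1→C gives 9>6; P2→Q gives 7>0]
(D,S,Z): not NE [P1→C gives 8>6; P2→Q gives 7>4; P3→Y gives 6>3]
(D,S,W): not NE [P3→Y gives 6>3]

PSNE = {(C,S,Y)}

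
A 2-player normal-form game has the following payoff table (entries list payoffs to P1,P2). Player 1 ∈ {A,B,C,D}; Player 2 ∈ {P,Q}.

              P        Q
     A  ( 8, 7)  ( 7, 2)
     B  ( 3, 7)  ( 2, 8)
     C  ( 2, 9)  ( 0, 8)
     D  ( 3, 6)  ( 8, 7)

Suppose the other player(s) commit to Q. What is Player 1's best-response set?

P1 best: {D}

u_1(A vs Q) = 7
u_1(B vs Q) = 2
u_1(C vs Q) = 0
u_1(D vs Q) = 8
max payoff 8 at {D}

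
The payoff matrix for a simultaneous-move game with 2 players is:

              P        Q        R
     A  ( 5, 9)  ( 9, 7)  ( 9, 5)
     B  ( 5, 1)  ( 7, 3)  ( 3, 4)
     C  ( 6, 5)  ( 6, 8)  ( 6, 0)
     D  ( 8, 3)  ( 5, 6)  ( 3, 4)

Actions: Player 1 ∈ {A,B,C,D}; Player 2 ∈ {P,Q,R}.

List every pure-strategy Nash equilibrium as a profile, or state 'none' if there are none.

Equilibria: none

(A,P): not NE [P1→D gives 8>5]
(A,Q): not NE [P2→P gives 9>7]
(A,R): not NE [P2→P gives 9>5]
(B,P): not NE [P1→D gives 8>5; P2→R gives 4>1]
(B,Q): not NE [P1→A gives 9>7; P2→R gives 4>3]
(B,R): not NE [P1→A gives 9>3]
(C,P): not NE [P1→D gives 8>6; P2→Q gives 8>5]
(C,Q): not NE [P1→A gives 9>6]
(C,R): not NE [P1→A gives 9>6; P2→Q gives 8>0]
(D,P): not NE [P2→Q gives 6>3]
(D,Q): not NE [P1→A gives 9>5]
(D,R): not NE [P1→A gives 9>3; P2→Q gives 6>4]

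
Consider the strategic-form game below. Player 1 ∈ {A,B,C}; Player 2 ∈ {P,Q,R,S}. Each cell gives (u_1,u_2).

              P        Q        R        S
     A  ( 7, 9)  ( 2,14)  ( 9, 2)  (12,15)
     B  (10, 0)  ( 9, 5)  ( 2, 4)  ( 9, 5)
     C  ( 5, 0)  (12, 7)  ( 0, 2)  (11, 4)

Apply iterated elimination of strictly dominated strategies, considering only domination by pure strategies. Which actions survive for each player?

Survivors P1:{A,C} P2:{Q,S}

P2 drop P (Q beats it: A:14>9 B:5>0 C:7>0)
P2 drop R (Q beats it: A:14>2 B:5>4 C:7>2)
P1 drop B (C beats it: Q:12>9 S:11>9)
P1→{A,C} P2→{Q,S}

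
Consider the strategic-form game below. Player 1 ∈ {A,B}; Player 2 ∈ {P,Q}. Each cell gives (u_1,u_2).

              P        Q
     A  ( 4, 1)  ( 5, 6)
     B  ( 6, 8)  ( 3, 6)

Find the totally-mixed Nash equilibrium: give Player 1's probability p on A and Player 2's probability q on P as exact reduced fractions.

P1 mixes 2/7 on A; P2 mixes 1/2 on P

P1 indiff ⇒ q·4+(1-q)·5 = q·6+(1-q)·3 ⇒ q(-2) = (1-q)(-2) ⇒ q = 1/2
P2 indiff ⇒ p·1+(1-p)·8 = p·6+(1-p)·6 ⇒ p(-5) = (1-p)(-2) ⇒ p = 2/7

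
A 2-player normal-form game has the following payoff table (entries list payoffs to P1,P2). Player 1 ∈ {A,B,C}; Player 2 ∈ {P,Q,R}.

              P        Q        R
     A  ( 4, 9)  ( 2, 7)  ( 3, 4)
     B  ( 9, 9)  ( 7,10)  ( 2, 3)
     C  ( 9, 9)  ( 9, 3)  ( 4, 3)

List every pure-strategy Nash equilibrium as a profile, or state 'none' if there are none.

PSNE = {(C,P)}

(A,P): not NE [P1→C gives 9>4]
(A,Q): not NE [P1→C gives 9>2; P2→P gives 9>7]
(A,R): not NE [P1→C gives 4>3; P2→P gives 9>4]
(B,P): not NE [P2→Q gives 10>9]
(B,Q): not NE [P1→C gives 9>7]
(B,R): not NE [P1→C gives 4>2; P2→Q gives 10>3]
(C,P): NE
(C,Q): not NE [P2→P gives 9>3]
(C,R): not NE [P2→P gives 9>3]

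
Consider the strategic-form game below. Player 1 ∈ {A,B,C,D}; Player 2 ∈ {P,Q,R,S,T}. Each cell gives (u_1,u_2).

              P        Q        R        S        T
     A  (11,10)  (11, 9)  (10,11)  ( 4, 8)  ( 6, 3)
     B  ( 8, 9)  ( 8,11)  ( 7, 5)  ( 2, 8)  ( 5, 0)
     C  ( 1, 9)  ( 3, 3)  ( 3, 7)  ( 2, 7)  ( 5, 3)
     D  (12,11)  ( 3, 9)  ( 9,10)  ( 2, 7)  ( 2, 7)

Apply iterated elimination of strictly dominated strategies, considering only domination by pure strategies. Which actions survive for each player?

Survivors P1:{A,D} P2:{P,R}

P1 drop B (A beats it: P:11>8 Q:11>8 R:10>7 S:4>2 T:6>5)
P1 drop C (A beats it: P:11>1 Q:11>3 R:10>3 S:4>2 T:6>5)
P2 drop Q (P beats it: A:10>9 D:11>9)
P2 drop S (P beats it: A:10>8 D:11>7)
P2 drop T (P beats it: A:10>3 D:11>7)
P1→{A,D} P2→{P,R}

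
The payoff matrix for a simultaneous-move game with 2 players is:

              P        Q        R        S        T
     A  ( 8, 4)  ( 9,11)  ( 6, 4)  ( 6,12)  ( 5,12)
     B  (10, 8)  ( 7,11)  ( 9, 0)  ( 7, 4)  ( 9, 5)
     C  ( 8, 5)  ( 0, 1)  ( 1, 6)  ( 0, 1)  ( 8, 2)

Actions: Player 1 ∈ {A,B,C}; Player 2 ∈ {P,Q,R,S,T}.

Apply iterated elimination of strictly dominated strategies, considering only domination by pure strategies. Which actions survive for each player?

Remaining: P1:{A,B} P2:{Q,S,T}

P1 drop C (B beats it: P:10>8 Q:7>0 R:9>1 S:7>0 T:9>8)
P2 drop P (Q beats it: A:11>4 B:11>8)
P2 drop R (Q beats it: A:11>4 B:11>0)
P1→{A,B} P2→{Q,S,T}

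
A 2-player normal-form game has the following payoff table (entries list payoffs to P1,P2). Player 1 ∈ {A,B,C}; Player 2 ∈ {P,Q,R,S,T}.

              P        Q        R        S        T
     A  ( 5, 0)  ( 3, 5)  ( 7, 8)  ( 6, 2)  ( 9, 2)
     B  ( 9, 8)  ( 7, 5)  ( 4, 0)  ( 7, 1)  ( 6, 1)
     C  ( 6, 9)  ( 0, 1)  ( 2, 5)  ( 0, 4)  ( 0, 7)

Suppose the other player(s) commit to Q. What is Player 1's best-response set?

argmax u_1 = {B}

u_1(A vs Q) = 3
u_1(B vs Q) = 7
u_1(C vs Q) = 0
max payoff 7 at {B}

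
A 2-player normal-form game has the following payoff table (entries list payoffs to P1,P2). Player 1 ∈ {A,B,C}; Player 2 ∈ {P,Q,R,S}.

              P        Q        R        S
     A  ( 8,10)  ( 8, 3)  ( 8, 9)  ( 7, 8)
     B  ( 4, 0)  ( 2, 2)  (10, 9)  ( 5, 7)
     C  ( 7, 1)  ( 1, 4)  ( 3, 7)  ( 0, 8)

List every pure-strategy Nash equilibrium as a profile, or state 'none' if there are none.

(A,P): NE
(A,Q): not NE [P2→P gives 10>3]
(A,R): not NE [P1→B gives 10>8; P2→P gives 10>9]
(A,S): not NE [P2→P gives 10>8]
(B,P): not NE [P1→A gives 8>4; P2→R gives 9>0]
(B,Q): not NE [P1→A gives 8>2; P2→R gives 9>2]
(B,R): NE
(B,S): not NE [P1→A gives 7>5; P2→R gives 9>7]
(C,P): not NE [P1→A gives 8>7; P2→S gives 8>1]
(C,Q): not NE [P1→A gives 8>1; P2→S gives 8>4]
(C,R): not NE [P1→B gives 10>3; P2→S gives 8>7]
(C,S): not NE [P1→A gives 7>0]

NE set: (A,P), (B,R)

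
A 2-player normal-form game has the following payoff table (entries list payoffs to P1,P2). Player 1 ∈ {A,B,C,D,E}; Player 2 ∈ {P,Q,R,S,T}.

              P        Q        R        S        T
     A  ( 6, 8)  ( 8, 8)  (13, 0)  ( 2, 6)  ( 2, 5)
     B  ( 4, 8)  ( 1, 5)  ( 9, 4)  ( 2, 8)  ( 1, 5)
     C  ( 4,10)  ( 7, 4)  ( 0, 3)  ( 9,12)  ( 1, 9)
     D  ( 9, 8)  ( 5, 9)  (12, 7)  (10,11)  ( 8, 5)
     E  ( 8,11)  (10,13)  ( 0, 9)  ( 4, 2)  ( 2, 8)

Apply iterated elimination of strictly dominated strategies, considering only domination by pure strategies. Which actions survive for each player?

P1 drop B (D beats it: P:9>4 Q:5>1 R:12>9 S:10>2 T:8>1)
P2 drop R (P beats it: A:8>0 C:10>3 D:8>7 E:11>9)
P2 drop T (P beats it: A:8>5 C:10>9 D:8>5 E:11>8)
P1 drop A (E beats it: P:8>6 Q:10>8 S:4>2)
P1→{C,D,E} P2→{P,Q,S}

Survivors P1:{C,D,E} P2:{P,Q,S}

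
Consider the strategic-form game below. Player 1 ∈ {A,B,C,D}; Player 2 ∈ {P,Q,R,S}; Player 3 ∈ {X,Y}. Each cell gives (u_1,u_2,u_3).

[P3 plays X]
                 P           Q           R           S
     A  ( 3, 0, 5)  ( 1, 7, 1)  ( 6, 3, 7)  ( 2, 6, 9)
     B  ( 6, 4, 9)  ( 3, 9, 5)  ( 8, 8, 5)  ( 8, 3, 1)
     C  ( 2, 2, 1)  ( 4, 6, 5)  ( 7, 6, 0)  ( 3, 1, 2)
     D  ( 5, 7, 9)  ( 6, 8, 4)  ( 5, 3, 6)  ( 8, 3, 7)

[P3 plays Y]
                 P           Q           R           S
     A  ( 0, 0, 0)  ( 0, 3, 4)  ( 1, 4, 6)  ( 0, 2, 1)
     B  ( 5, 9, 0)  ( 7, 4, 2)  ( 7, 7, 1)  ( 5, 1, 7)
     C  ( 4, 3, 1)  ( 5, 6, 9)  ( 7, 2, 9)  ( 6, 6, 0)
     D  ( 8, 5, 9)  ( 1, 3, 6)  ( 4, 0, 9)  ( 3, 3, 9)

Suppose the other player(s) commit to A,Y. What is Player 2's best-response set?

u_2(P vs A,Y) = 0
u_2(Q vs A,Y) = 3
u_2(R vs A,Y) = 4
u_2(S vs A,Y) = 2
max payoff 4 at {R}

argmax u_2 = {R}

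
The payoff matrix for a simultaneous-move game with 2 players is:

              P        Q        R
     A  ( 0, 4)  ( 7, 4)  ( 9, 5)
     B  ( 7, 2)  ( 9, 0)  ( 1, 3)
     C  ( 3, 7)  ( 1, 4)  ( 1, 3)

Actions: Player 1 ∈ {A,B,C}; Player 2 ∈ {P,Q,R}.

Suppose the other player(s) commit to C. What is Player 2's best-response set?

u_2(P vs C) = 7
u_2(Q vs C) = 4
u_2(R vs C) = 3
max payoff 7 at {P}

BR_2 = {P}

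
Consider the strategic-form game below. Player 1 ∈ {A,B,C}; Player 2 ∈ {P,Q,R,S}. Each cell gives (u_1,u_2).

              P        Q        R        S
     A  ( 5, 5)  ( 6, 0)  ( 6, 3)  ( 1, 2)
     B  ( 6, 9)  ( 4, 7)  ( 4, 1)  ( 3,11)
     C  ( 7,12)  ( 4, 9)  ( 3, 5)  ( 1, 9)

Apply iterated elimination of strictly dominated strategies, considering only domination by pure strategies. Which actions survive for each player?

Survivors P1:{B,C} P2:{P,S}

P2 drop Q (P beats it: A:5>0 B:9>7 C:12>9)
P2 drop R (P beats it: A:5>3 B:9>1 C:12>5)
P1 drop A (B beats it: P:6>5 S:3>1)
P1→{B,C} P2→{P,S}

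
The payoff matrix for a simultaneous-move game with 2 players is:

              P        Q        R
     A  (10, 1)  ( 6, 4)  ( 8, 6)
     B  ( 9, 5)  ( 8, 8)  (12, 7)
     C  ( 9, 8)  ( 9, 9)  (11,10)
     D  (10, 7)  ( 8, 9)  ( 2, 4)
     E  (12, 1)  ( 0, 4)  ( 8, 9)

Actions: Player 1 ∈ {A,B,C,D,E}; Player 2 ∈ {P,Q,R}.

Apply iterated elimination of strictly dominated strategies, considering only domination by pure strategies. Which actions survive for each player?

Remaining: P1:{B,C} P2:{Q,R}

P2 drop P (Q beats it: A:4>1 B:8>5 C:9>8 D:9>7 E:4>1)
P1 drop A (B beats it: Q:8>6 R:12>8)
P1 drop D (C beats it: Q:9>8 R:11>2)
P1 drop E (B beats it: Q:8>0 R:12>8)
P1→{B,C} P2→{Q,R}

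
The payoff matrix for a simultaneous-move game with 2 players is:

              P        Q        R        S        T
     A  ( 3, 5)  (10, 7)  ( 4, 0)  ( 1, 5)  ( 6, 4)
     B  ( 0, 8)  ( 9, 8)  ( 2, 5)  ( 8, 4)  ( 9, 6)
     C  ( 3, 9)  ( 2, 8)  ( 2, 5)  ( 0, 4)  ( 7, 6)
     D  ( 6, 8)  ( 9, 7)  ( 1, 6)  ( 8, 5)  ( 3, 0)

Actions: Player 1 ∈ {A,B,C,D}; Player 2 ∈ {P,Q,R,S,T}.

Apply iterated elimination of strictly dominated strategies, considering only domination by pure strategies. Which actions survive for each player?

P2 drop R (P beats it: A:5>0 B:8>5 C:9>5 D:8>6)
P2 drop S (Q beats it: A:7>5 B:8>4 C:8>4 D:7>5)
P2 drop T (P beats it: A:5>4 B:8>6 C:9>6 D:8>0)
P1 drop B (A beats it: P:3>0 Q:10>9)
P1 drop C (D beats it: P:6>3 Q:9>2)
P1→{A,D} P2→{P,Q}

IESDS → P1:{A,D} P2:{P,Q}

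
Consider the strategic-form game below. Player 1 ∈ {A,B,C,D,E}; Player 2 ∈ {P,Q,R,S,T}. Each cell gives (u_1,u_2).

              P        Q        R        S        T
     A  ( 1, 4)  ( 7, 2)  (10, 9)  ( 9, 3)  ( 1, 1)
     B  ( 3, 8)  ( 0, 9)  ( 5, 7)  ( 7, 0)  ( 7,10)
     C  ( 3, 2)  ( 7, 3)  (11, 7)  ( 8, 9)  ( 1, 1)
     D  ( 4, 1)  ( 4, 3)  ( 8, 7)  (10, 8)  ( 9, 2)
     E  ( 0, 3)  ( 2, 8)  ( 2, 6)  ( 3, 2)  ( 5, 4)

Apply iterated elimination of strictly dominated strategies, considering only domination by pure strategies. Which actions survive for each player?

Survivors P1:{A,C,D} P2:{R,S}

P1 drop B (D beats it: P:4>3 Q:4>0 R:8>5 S:10>7 T:9>7)
P1 drop E (D beats it: P:4>0 Q:4>2 R:8>2 S:10>3 T:9>5)
P2 drop P (R beats it: A:9>4 C:7>2 D:7>1)
P2 drop Q (R beats it: A:9>2 C:7>3 D:7>3)
P2 drop T (R beats it: A:9>1 C:7>1 D:7>2)
P1→{A,C,D} P2→{R,S}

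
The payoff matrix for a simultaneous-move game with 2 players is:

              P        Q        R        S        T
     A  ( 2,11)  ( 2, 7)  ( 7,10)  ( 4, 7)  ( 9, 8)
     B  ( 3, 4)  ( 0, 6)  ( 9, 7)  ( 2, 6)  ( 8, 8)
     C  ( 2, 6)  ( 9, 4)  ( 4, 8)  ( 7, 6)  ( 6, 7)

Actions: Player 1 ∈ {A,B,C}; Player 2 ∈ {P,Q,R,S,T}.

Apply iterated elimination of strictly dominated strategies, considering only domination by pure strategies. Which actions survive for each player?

Survivors P1:{A,B} P2:{P,R,T}

P2 drop Q (R beats it: A:10>7 B:7>6 C:8>4)
P2 drop S (R beats it: A:10>7 B:7>6 C:8>6)
P1 drop C (B beats it: P:3>2 R:9>4 T:8>6)
P1→{A,B} P2→{P,R,T}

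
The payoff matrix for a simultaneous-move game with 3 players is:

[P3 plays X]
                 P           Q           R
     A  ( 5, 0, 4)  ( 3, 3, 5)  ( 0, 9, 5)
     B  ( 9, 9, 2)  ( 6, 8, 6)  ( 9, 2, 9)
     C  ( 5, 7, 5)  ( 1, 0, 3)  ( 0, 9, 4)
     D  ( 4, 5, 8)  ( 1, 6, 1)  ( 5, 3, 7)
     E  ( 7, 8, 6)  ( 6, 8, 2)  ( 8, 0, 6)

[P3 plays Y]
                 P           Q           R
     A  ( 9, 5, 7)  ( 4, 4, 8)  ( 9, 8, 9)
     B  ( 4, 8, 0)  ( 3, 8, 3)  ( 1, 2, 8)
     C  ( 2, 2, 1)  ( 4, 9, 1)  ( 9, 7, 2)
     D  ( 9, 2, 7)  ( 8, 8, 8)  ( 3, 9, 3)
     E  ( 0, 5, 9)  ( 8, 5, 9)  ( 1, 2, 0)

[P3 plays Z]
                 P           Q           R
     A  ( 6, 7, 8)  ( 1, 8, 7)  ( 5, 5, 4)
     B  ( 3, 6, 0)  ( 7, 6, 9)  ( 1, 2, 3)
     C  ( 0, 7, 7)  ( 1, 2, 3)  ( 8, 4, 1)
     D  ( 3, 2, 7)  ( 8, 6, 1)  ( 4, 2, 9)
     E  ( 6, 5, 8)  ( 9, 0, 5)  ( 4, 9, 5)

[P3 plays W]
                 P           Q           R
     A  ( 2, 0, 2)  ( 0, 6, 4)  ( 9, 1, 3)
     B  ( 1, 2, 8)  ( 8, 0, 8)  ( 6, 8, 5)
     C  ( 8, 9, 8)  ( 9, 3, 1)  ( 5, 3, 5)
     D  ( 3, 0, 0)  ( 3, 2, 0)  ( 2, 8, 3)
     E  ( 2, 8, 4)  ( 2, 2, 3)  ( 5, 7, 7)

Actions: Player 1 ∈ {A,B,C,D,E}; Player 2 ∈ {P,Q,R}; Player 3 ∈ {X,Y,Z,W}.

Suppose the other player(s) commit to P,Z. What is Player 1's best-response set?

u_1(A vs P,Z) = 6
u_1(B vs P,Z) = 3
u_1(C vs P,Z) = 0
u_1(D vs P,Z) = 3
u_1(E vs P,Z) = 6
max payoff 6 at {A,E}

argmax u_1 = {A,E}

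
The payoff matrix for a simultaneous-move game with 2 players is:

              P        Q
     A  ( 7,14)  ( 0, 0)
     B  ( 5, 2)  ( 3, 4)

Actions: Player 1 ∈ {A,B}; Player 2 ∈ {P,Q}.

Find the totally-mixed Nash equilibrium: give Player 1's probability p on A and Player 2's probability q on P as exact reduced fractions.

p=1/8, q=3/5

P1 indiff ⇒ q·7+(1-q)·0 = q·5+(1-q)·3 ⇒ q(2) = (1-q)(3) ⇒ q = 3/5
P2 indiff ⇒ p·14+(1-p)·2 = p·0+(1-p)·4 ⇒ p(14) = (1-p)(2) ⇒ p = 1/8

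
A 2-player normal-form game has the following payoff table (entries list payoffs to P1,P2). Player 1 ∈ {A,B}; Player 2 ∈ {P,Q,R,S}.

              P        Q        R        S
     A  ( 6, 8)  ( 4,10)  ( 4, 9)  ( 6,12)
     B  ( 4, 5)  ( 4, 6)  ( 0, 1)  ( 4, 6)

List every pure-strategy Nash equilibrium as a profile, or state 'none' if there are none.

Nash profiles: (A,S), (B,Q)

(A,P): not NE [P2→S gives 12>8]
(A,Q): not NE [P2→S gives 12>10]
(A,R): not NE [P2→S gives 12>9]
(A,S): NE
(B,P): not NE [P1→A gives 6>4; P2→S gives 6>5]
(B,Q): NE
(B,R): not NE [P1→A gives 4>0; P2→S gives 6>1]
(B,S): not NE [P1→A gives 6>4]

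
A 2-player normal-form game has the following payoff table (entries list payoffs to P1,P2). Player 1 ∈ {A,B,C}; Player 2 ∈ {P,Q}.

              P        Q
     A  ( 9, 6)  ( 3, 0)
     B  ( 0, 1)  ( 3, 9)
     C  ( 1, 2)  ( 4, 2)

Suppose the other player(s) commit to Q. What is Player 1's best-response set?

argmax u_1 = {C}

u_1(A vs Q) = 3
u_1(B vs Q) = 3
u_1(C vs Q) = 4
max payoff 4 at {C}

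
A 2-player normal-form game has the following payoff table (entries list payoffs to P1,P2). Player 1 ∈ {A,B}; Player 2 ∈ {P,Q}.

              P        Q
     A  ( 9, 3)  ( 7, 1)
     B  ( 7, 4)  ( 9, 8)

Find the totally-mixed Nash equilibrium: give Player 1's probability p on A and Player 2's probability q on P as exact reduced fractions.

p=2/3, q=1/2

P1 indiff ⇒ q·9+(1-q)·7 = q·7+(1-q)·9 ⇒ q(2) = (1-q)(2) ⇒ q = 1/2
P2 indiff ⇒ p·3+(1-p)·4 = p·1+(1-p)·8 ⇒ p(2) = (1-p)(4) ⇒ p = 2/3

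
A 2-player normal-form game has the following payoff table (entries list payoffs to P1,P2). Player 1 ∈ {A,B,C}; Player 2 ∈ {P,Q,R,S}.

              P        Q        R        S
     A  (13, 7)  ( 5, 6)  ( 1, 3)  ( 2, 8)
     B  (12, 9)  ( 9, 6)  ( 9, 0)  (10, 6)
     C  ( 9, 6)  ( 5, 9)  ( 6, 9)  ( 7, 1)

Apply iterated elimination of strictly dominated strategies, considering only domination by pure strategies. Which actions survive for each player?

P1 drop C (B beats it: P:12>9 Q:9>5 R:9>6 S:10>7)
P2 drop Q (P beats it: A:7>6 B:9>6)
P2 drop R (P beats it: A:7>3 B:9>0)
P1→{A,B} P2→{P,S}

Survivors P1:{A,B} P2:{P,S}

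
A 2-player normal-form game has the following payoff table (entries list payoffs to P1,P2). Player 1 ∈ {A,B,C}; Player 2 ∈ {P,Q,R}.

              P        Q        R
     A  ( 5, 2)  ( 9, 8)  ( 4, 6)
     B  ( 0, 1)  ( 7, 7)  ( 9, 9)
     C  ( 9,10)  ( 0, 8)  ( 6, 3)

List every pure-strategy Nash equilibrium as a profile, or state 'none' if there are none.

NE set: (A,Q), (B,R), (C,P)

(A,P): not NE [P1→C gives 9>5; P2→Q gives 8>2]
(A,Q): NE
(A,R): not NE [P1→B gives 9>4; P2→Q gives 8>6]
(B,P): not NE [P1→C gives 9>0; P2→R gives 9>1]
(B,Q): not NE [P1→A gives 9>7; P2→R gives 9>7]
(B,R): NE
(C,P): NE
(C,Q): not NE [P1→A gives 9>0; P2→P gives 10>8]
(C,R): not NE [P1→B gives 9>6; P2→P gives 10>3]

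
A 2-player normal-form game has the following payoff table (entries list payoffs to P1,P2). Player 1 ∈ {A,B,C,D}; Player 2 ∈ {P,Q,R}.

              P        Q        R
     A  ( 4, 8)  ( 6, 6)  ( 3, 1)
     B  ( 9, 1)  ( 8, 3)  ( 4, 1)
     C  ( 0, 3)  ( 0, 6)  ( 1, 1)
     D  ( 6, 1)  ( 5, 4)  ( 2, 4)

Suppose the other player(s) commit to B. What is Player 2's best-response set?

u_2(P vs B) = 1
u_2(Q vs B) = 3
u_2(R vs B) = 1
max payoff 3 at {Q}

BR_2 = {Q}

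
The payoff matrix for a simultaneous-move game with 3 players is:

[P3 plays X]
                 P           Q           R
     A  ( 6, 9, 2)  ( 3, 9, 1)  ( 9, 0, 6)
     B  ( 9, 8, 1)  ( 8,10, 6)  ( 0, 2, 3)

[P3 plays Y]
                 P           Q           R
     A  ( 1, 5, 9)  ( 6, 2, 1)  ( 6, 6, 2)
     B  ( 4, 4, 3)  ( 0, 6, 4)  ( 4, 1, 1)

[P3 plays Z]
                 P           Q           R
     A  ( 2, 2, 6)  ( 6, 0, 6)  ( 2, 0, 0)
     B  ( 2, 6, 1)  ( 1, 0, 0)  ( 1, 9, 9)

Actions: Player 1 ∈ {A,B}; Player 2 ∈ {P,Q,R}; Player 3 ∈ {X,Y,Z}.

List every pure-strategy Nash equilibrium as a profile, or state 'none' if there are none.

(A,P,X): not NE [P1→B gives 9>6; P3→Y gives 9>2]
(A,P,Y): not NE [P1→B gives 4>1; P2→R gives 6>5]
(A,P,Z): not NE [P3→Y gives 9>6]
(A,Q,X): not NE [P1→B gives 8>3; P3→Z gives 6>1]
(A,Q,Y): not NE [P2→R gives 6>2; P3→Z gives 6>1]
(A,Q,Z): not NE [P2→P gives 2>0]
(A,R,X): not NE [P2→Q gives 9>0]
(A,R,Y): not NE [P3→X gives 6>2]
(A,R,Z): not NE [P2→P gives 2>0; P3→X gives 6>0]
(B,P,X): not NE [P2→Q gives 10>8; P3→Y gives 3>1]
(B,P,Y): not NE [P2→Q gives 6>4]
(B,P,Z): not NE [P2→R gives 9>6; P3→Y gives 3>1]
(B,Q,X): NE
(B,Q,Y): not NE [P1→A gives 6>0; P3→X gives 6>4]
(B,Q,Z): not NE [P1→A gives 6>1; P2→R gives 9>0; P3→X gives 6>0]
(B,R,X): not NE [P1→A gives 9>0; P2→Q gives 10>2; P3→Z gives 9>3]
(B,R,Y): not NE [P1→A gives 6>4; P2→Q gives 6>1; P3→Z gives 9>1]
(B,R,Z): not NE [P1→A gives 2>1]

PSNE = {(B,Q,X)}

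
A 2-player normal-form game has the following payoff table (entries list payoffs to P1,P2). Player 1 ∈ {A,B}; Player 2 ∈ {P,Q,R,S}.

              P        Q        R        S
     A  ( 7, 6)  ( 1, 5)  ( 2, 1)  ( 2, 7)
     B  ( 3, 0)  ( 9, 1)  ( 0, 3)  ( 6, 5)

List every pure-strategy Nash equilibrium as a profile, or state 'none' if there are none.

(A,P): not NE [P2→S gives 7>6]
(A,Q): not NE [P1→B gives 9>1; P2→S gives 7>5]
(A,R): not NE [P2→S gives 7>1]
(A,S): not NE [P1→B gives 6>2]
(B,P): not NE [P1→A gives 7>3; P2→S gives 5>0]
(B,Q): not NE [P2→S gives 5>1]
(B,R): not NE [P1→A gives 2>0; P2→S gives 5>3]
(B,S): NE

Nash profiles: (B,S)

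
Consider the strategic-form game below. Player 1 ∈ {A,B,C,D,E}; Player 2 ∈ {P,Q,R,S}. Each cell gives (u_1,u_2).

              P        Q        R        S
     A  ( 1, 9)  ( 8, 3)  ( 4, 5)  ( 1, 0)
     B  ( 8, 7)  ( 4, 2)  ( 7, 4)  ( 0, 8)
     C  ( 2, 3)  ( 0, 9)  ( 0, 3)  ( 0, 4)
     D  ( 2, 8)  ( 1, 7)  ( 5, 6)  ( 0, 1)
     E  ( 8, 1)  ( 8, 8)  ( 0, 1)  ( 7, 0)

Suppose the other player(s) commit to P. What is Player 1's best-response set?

BR_1 = {B,E}

u_1(A vs P) = 1
u_1(B vs P) = 8
u_1(C vs P) = 2
u_1(D vs P) = 2
u_1(E vs P) = 8
max payoff 8 at {B,E}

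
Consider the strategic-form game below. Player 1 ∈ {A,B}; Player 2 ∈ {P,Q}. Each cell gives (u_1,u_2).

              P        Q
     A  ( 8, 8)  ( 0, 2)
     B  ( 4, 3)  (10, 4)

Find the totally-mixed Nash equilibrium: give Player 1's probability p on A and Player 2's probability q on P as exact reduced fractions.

P1 indiff ⇒ q·8+(1-q)·0 = q·4+(1-q)·10 ⇒ q(4) = (1-q)(10) ⇒ q = 5/7
P2 indiff ⇒ p·8+(1-p)·3 = p·2+(1-p)·4 ⇒ p(6) = (1-p)(1) ⇒ p = 1/7

P1 mixes 1/7 on A; P2 mixes 5/7 on P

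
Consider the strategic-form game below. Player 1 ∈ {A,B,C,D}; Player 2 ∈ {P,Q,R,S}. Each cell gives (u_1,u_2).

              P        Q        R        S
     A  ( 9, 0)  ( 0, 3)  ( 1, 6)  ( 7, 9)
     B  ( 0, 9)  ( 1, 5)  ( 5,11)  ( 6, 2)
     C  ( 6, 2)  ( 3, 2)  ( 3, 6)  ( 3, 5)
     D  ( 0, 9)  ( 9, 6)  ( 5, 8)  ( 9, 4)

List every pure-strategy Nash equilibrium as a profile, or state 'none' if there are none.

NE set: (B,R)

(A,P): not NE [P2→S gives 9>0]
(A,Q): not NE [P1→D gives 9>0; P2→S gives 9>3]
(A,R): not NE [P1→D gives 5>1; P2→S gives 9>6]
(A,S): not NE [P1→D gives 9>7]
(B,P): not NE [P1→A gives 9>0; P2→R gives 11>9]
(B,Q): not NE [P1→D gives 9>1; P2→R gives 11>5]
(B,R): NE
(B,S): not NE [P1→D gives 9>6; P2→R gives 11>2]
(C,P): not NE [P1→A gives 9>6; P2→R gives 6>2]
(C,Q): not NE [P1→D gives 9>3; P2→R gives 6>2]
(C,R): not NE [P1→D gives 5>3]
(C,S): not NE [P1→D gives 9>3; P2→R gives 6>5]
(D,P): not NE [P1→A gives 9>0]
(D,Q): not NE [P2→P gives 9>6]
(D,R): not NE [P2→P gives 9>8]
(D,S): not NE [P2→P gives 9>4]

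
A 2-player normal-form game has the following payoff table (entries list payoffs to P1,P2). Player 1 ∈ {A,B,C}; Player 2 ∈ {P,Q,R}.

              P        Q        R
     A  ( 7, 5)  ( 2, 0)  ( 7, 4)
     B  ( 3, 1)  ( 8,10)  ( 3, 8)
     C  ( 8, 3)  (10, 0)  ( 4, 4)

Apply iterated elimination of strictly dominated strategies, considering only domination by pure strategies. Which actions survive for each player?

Survivors P1:{A,C} P2:{P,R}

P1 drop B (C beats it: P:8>3 Q:10>8 R:4>3)
P2 drop Q (P beats it: A:5>0 C:3>0)
P1→{A,C} P2→{P,R}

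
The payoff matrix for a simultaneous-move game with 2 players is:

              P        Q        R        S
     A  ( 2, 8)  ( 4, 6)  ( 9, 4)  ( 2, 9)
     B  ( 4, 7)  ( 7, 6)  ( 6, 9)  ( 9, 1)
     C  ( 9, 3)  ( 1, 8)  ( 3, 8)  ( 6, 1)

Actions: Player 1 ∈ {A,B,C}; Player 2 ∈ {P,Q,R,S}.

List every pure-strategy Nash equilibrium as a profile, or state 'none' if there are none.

(A,P): not NE [P1→C gives 9>2; P2→S gives 9>8]
(A,Q): not NE [P1→B gives 7>4; P2→S gives 9>6]
(A,R): not NE [P2→S gives 9>4]
(A,S): not NE [P1→B gives 9>2]
(B,P): not NE [P1→C gives 9>4; P2→R gives 9>7]
(B,Q): not NE [P2→R gives 9>6]
(B,R): not NE [P1→A gives 9>6]
(B,S): not NE [P2→R gives 9>1]
(C,P): not NE [P2→R gives 8>3]
(C,Q): not NE [P1→B gives 7>1]
(C,R): not NE [P1→A gives 9>3]
(C,S): not NE [P1→B gives 9>6; P2→R gives 8>1]

No pure NE.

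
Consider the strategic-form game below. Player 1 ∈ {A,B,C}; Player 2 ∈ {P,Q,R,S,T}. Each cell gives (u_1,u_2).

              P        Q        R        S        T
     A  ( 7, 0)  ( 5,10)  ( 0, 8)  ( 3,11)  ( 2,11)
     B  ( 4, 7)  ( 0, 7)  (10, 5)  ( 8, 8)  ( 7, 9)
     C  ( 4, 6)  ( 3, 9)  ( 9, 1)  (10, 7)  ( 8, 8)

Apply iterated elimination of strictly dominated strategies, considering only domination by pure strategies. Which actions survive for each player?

IESDS → P1:{A,C} P2:{Q,S,T}

P2 drop P (S beats it: A:11>0 B:8>7 C:7>6)
P2 drop R (Q beats it: A:10>8 B:7>5 C:9>1)
P1 drop B (C beats it: Q:3>0 S:10>8 T:8>7)
P1→{A,C} P2→{Q,S,T}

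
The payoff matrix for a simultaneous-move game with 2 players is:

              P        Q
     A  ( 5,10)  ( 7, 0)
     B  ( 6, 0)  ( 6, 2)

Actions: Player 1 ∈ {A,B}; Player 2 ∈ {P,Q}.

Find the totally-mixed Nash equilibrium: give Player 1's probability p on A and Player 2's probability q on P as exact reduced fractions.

P1 indiff ⇒ q·5+(1-q)·7 = q·6+(1-q)·6 ⇒ q(-1) = (1-q)(-1) ⇒ q = 1/2
P2 indiff ⇒ p·10+(1-p)·0 = p·0+(1-p)·2 ⇒ p(10) = (1-p)(2) ⇒ p = 1/6

(p,q) = (1/6, 1/2)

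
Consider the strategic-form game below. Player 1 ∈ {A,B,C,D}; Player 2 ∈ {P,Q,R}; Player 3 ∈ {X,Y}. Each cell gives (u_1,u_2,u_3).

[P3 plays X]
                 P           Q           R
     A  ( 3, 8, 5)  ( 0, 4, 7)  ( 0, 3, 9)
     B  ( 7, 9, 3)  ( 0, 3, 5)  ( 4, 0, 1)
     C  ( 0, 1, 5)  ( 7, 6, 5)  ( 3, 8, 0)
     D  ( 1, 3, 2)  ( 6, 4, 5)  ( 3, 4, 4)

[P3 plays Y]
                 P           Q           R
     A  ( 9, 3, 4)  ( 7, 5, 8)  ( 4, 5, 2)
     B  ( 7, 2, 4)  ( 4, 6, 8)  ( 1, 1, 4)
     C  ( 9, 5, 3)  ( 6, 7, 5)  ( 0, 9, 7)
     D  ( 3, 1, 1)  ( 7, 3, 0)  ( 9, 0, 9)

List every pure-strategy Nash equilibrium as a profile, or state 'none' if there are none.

(A,P,X): not NE [P1→B gives 7>3]
(A,P,Y): not NE [P2→R gives 5>3; P3→X gives 5>4]
(A,Q,X): not NE [P1→C gives 7>0; P2→P gives 8>4; P3→Y gives 8>7]
(A,Q,Y): NE
(A,R,X): not NE [P1→B gives 4>0; P2→P gives 8>3]
(A,R,Y): not NE [P1→D gives 9>4; P3→X gives 9>2]
(B,P,X): not NE [P3→Y gives 4>3]
(B,P,Y): not NE [P1→C gives 9>7; P2→Q gives 6>2]
(B,Q,X): not NE [P1→C gives 7>0; P2→P gives 9>3; P3→Y gives 8>5]
(B,Q,Y): not NE [P1→D gives 7>4]
(B,R,X): not NE [P2→P gives 9>0; P3→Y gives 4>1]
(B,R,Y): not NE [P1→D gives 9>1; P2→Q gives 6>1]
(C,P,X): not NE [P1→B gives 7>0; P2→R gives 8>1]
(C,P,Y): not NE [P2→R gives 9>5; P3→X gives 5>3]
(C,Q,X): not NE [P2→R gives 8>6]
(C,Q,Y): not NE [P1→D gives 7>6; P2→R gives 9>7]
(C,R,X): not NE [P1→B gives 4>3; P3→Y gives 7>0]
(C,R,Y): not NE [P1→D gives 9>0]
(D,P,X): not NE [P1→B gives 7>1; P2→R gives 4>3]
(D,P,Y): not NE [P1→C gives 9>3; P2→Q gives 3>1; P3→X gives 2>1]
(D,Q,X): not NE [P1→C gives 7>6]
(D,Q,Y): not NE [P3→X gives 5>0]
(D,R,X): not NE [P1→B gives 4>3; P3→Y gives 9>4]
(D,R,Y): not NE [P2→Q gives 3>0]

NE set: (A,Q,Y)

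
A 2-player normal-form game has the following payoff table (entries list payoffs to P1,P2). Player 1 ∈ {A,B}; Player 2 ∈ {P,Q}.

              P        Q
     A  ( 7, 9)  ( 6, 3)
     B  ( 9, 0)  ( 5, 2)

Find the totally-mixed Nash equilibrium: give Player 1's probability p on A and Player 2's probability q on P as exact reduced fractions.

P1 indiff ⇒ q·7+(1-q)·6 = q·9+(1-q)·5 ⇒ q(-2) = (1-q)(-1) ⇒ q = 1/3
P2 indiff ⇒ p·9+(1-p)·0 = p·3+(1-p)·2 ⇒ p(6) = (1-p)(2) ⇒ p = 1/4

(p,q) = (1/4, 1/3)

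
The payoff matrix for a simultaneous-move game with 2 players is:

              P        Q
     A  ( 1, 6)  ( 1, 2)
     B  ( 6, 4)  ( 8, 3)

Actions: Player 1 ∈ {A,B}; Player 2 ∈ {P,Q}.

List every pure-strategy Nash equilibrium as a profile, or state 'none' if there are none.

(A,P): not NE [P1→B gives 6>1]
(A,Q): not NE [P1→B gives 8>1; P2→P gives 6>2]
(B,P): NE
(B,Q): not NE [P2→P gives 4>3]

NE set: (B,P)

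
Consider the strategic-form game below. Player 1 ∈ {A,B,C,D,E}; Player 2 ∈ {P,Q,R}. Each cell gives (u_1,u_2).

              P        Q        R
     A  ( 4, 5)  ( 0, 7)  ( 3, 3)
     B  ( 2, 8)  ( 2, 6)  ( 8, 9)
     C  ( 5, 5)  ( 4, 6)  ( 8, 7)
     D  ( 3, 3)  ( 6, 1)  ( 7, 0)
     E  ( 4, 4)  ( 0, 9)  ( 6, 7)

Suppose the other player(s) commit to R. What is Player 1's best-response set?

u_1(A vs R) = 3
u_1(B vs R) = 8
u_1(C vs R) = 8
u_1(D vs R) = 7
u_1(E vs R) = 6
max payoff 8 at {B,C}

argmax u_1 = {B,C}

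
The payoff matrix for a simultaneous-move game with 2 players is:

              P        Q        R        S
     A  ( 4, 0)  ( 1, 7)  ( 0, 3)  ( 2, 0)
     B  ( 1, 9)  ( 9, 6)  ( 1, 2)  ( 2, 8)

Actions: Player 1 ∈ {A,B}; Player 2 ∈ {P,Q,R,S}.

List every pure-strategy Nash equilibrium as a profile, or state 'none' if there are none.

(A,P): not NE [P2→Q gives 7>0]
(A,Q): not NE [P1→B gives 9>1]
(A,R): not NE [P1→B gives 1>0; P2→Q gives 7>3]
(A,S): not NE [P2→Q gives 7>0]
(B,P): not NE [P1→A gives 4>1]
(B,Q): not NE [P2→P gives 9>6]
(B,R): not NE [P2→P gives 9>2]
(B,S): not NE [P2→P gives 9>8]

No pure NE.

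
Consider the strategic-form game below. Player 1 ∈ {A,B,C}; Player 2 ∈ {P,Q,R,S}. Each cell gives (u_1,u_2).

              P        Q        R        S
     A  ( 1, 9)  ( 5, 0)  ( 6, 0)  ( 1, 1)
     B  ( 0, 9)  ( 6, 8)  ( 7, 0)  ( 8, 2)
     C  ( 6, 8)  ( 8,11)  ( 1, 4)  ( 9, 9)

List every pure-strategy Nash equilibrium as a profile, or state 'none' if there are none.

(A,P): not NE [P1→C gives 6>1]
(A,Q): not NE [P1→C gives 8>5; P2→P gives 9>0]
(A,R): not NE [P1→B gives 7>6; P2→P gives 9>0]
(A,S): not NE [P1→C gives 9>1; P2→P gives 9>1]
(B,P): not NE [P1→C gives 6>0]
(B,Q): not NE [P1→C gives 8>6; P2→P gives 9>8]
(B,R): not NE [P2→P gives 9>0]
(B,S): not NE [P1→C gives 9>8; P2→P gives 9>2]
(C,P): not NE [P2→Q gives 11>8]
(C,Q): NE
(C,R): not NE [P1→B gives 7>1; P2→Q gives 11>4]
(C,S): not NE [P2→Q gives 11>9]

PSNE = {(C,Q)}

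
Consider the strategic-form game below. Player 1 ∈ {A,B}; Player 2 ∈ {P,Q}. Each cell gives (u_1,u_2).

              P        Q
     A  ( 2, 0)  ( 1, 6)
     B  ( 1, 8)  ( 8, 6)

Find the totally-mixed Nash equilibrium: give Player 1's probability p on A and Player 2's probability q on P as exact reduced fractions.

P1 indiff ⇒ q·2+(1-q)·1 = q·1+(1-q)·8 ⇒ q(1) = (1-q)(7) ⇒ q = 7/8
P2 indiff ⇒ p·0+(1-p)·8 = p·6+(1-p)·6 ⇒ p(-6) = (1-p)(-2) ⇒ p = 1/4

(p,q) = (1/4, 7/8)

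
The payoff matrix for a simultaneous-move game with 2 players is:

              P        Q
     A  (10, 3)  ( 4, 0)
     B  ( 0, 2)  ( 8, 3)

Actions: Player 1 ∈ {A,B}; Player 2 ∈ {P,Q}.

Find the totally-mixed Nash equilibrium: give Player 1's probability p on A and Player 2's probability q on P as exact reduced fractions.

(p,q) = (1/4, 2/7)

P1 indiff ⇒ q·10+(1-q)·4 = q·0+(1-q)·8 ⇒ q(10) = (1-q)(4) ⇒ q = 2/7
P2 indiff ⇒ p·3+(1-p)·2 = p·0+(1-p)·3 ⇒ p(3) = (1-p)(1) ⇒ p = 1/4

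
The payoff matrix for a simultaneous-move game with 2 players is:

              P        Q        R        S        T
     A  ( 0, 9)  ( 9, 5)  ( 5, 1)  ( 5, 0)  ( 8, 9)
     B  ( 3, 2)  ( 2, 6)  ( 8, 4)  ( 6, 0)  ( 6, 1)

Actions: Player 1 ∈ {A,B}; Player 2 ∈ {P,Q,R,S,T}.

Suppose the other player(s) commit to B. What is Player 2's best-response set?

u_2(P vs B) = 2
u_2(Q vs B) = 6
u_2(R vs B) = 4
u_2(S vs B) = 0
u_2(T vs B) = 1
max payoff 6 at {Q}

BR_2 = {Q}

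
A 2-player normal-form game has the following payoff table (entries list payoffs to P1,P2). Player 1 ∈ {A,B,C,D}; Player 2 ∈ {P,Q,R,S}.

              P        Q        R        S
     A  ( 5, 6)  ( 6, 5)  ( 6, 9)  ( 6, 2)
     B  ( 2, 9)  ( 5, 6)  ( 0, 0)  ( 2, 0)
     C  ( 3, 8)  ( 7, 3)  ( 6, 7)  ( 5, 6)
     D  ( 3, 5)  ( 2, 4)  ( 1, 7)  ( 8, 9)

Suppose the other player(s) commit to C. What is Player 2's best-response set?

u_2(P vs C) = 8
u_2(Q vs C) = 3
u_2(R vs C) = 7
u_2(S vs C) = 6
max payoff 8 at {P}

BR_2 = {P}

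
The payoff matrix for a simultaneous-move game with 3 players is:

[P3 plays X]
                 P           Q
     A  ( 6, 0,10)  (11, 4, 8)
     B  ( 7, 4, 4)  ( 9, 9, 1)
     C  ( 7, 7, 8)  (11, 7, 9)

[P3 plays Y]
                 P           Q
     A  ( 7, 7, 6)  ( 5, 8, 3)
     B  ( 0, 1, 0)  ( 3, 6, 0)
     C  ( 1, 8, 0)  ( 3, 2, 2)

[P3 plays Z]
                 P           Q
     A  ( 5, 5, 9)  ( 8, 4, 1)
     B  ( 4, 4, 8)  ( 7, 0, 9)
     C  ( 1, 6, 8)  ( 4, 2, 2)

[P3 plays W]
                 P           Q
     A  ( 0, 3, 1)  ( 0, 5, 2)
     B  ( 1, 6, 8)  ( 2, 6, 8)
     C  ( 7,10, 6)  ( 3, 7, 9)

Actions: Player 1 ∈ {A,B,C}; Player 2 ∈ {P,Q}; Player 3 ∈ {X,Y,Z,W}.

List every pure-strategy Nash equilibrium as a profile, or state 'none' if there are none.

(A,P,X): not NE [P1→C gives 7>6; P2→Q gives 4>0]
(A,P,Y): not NE [P2→Q gives 8>7; P3→X gives 10>6]
(A,P,Z): not NE [P3→X gives 10>9]
(A,P,W): not NE [P1→C gives 7>0; P2→Q gives 5>3; P3→X gives 10>1]
(A,Q,X): NE
(A,Q,Y): not NE [P3→X gives 8>3]
(A,Q,Z): not NE [P2→P gives 5>4; P3→X gives 8>1]
(A,Q,W): not NE [P1→C gives 3>0; P3→X gives 8>2]
(B,P,X): not NE [P2→Q gives 9>4; P3→W gives 8>4]
(B,P,Y): not NE [P1→A gives 7>0; P2→Q gives 6>1; P3→W gives 8>0]
(B,P,Z): not NE [P1→A gives 5>4]
(B,P,W): not NE [P1→C gives 7>1]
(B,Q,X): not NE [P1→C gives 11>9; P3→Z gives 9>1]
(B,Q,Y): not NE [P1→A gives 5>3; P3→Z gives 9>0]
(B,Q,Z): not NE [P1→A gives 8>7; P2→P gives 4>0]
(B,Q,W): not NE [P1→C gives 3>2; P3→Z gives 9>8]
(C,P,X): NE
(C,P,Y): not NE [P1→A gives 7>1; P3→Z gives 8>0]
(C,P,Z): not NE [P1→A gives 5>1]
(C,P,W): not NE [P3→Z gives 8>6]
(C,Q,X): NE
(C,Q,Y): not NE [P1→A gives 5>3; P2→P gives 8>2; P3→W gives 9>2]
(C,Q,Z): not NE [P1→A gives 8>4; P2→P gives 6>2; P3→W gives 9>2]
(C,Q,W): not NE [P2→P gives 10>7]

Nash profiles: (A,Q,X), (C,P,X), (C,Q,X)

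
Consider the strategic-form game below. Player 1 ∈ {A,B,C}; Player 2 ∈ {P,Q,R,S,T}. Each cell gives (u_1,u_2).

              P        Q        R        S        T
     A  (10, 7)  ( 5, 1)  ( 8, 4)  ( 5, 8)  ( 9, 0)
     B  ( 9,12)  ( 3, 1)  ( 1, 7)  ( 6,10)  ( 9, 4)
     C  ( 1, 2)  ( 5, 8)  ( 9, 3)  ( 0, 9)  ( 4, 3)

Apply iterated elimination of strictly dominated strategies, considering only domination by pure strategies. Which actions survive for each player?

P2 drop Q (S beats it: A:8>1 B:10>1 C:9>8)
P2 drop R (S beats it: A:8>4 B:10>7 C:9>3)
P1 drop C (A beats it: P:10>1 S:5>0 T:9>4)
P2 drop T (P beats it: A:7>0 B:12>4)
P1→{A,B} P2→{P,S}

IESDS → P1:{A,B} P2:{P,S}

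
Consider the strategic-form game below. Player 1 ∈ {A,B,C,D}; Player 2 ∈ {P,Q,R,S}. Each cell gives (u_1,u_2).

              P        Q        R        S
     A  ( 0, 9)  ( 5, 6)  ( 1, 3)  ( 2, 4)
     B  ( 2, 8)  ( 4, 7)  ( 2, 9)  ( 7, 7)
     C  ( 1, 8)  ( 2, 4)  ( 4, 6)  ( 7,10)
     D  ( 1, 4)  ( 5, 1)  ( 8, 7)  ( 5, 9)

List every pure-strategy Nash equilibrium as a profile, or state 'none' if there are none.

(A,P): not NE [P1→B gives 2>0]
(A,Q): not NE [P2→P gives 9>6]
(A,R): not NE [P1→D gives 8>1; P2→P gives 9>3]
(A,S): not NE [P1→C gives 7>2; P2→P gives 9>4]
(B,P): not NE [P2→R gives 9>8]
(B,Q): not NE [P1→D gives 5>4; P2→R gives 9>7]
(B,R): not NE [P1→D gives 8>2]
(B,S): not NE [P2→R gives 9>7]
(C,P): not NE [P1→B gives 2>1; P2→S gives 10>8]
(C,Q): not NE [P1→D gives 5>2; P2→S gives 10>4]
(C,R): not NE [P1→D gives 8>4; P2→S gives 10>6]
(C,S): NE
(D,P): not NE [P1→B gives 2>1; P2→S gives 9>4]
(D,Q): not NE [P2→S gives 9>1]
(D,R): not NE [P2→S gives 9>7]
(D,S): not NE [P1→C gives 7>5]

NE set: (C,S)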